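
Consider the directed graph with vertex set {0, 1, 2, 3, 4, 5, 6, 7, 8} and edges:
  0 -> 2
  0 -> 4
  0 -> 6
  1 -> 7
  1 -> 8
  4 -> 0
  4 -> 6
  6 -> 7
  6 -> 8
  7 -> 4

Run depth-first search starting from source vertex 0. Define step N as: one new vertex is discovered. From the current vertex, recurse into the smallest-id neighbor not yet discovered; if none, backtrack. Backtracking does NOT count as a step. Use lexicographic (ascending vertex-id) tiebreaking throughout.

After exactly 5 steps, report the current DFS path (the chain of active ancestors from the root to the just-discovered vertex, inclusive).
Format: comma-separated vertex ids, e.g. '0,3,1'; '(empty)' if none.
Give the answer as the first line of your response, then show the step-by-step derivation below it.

0,4,6,7

step 1: discover 0; path=0; order=0
step 2: discover 2; path=0>2; order=0,2
step 3: discover 4; path=0>4; order=0,2,4
step 4: discover 6; path=0>4>6; order=0,2,4,6
step 5: discover 7; path=0>4>6>7; order=0,2,4,6,7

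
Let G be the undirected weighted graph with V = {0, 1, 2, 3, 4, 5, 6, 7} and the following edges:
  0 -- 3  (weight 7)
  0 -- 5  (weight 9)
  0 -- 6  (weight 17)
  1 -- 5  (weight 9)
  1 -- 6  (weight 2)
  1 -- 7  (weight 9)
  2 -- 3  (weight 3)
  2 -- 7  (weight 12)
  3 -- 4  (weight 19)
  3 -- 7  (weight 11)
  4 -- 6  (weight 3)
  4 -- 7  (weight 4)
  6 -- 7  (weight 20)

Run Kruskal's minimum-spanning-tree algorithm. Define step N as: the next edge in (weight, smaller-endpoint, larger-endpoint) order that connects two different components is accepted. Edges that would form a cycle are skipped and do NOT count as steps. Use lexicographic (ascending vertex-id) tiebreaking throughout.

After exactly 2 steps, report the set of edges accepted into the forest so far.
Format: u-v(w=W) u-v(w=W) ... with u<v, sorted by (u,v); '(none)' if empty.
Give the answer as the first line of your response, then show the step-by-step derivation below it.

1-6(w=2) 2-3(w=3)

step 1: add edge 1-6 (w=2); MST = {1-6(w=2)}
step 2: add edge 2-3 (w=3); MST = {1-6(w=2) 2-3(w=3)}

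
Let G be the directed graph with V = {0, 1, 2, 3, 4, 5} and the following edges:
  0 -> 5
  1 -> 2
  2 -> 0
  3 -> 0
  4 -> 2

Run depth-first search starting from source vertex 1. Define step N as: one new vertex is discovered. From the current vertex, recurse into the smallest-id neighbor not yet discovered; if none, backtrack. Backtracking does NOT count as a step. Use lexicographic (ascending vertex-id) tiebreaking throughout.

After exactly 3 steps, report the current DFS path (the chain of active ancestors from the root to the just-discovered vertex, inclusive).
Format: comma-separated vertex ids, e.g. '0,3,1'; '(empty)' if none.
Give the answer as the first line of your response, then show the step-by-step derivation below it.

1,2,0

step 1: discover 1; path=1; order=1
step 2: discover 2; path=1>2; order=1,2
step 3: discover 0; path=1>2>0; order=1,2,0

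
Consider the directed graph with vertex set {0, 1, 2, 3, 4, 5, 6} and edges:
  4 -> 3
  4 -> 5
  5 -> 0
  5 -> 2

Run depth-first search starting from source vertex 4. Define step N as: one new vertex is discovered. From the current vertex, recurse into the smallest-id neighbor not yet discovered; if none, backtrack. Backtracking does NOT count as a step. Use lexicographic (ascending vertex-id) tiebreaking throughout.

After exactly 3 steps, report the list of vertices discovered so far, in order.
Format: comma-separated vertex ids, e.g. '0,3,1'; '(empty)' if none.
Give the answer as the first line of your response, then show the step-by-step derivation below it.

4,3,5

step 1: discover 4; path=4; order=4
step 2: discover 3; path=4>3; order=4,3
step 3: discover 5; path=4>5; order=4,3,5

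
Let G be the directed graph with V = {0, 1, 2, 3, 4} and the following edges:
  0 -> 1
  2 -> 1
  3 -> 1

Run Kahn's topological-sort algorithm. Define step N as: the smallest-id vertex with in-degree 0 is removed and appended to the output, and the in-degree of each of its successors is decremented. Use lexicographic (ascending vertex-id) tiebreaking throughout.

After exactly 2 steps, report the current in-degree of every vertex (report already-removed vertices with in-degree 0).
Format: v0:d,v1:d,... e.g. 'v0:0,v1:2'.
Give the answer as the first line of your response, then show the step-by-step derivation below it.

v0:0,v1:1,v2:0,v3:0,v4:0

step 1: output 0; order=[0]; indeg=(0,2,0,0,0)
step 2: output 2; order=[0,2]; indeg=(0,1,0,0,0)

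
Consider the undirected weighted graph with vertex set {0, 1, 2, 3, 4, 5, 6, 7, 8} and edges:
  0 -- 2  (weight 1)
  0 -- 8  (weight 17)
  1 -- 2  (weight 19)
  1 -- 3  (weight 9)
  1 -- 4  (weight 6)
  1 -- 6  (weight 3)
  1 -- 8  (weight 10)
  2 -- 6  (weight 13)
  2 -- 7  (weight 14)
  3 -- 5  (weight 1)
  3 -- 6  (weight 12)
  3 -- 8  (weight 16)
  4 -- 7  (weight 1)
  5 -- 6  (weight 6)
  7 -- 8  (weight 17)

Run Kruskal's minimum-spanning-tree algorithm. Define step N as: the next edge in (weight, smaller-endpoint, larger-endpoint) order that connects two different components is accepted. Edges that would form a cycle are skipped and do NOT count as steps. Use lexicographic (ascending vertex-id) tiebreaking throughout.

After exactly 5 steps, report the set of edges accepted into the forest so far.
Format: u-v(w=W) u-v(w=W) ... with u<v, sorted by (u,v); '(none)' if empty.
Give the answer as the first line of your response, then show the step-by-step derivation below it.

0-2(w=1) 1-4(w=6) 1-6(w=3) 3-5(w=1) 4-7(w=1)

step 1: add edge 0-2 (w=1); MST = {0-2(w=1)}
step 2: add edge 3-5 (w=1); MST = {0-2(w=1) 3-5(w=1)}
step 3: add edge 4-7 (w=1); MST = {0-2(w=1) 3-5(w=1) 4-7(w=1)}
step 4: add edge 1-6 (w=3); MST = {0-2(w=1) 1-6(w=3) 3-5(w=1) 4-7(w=1)}
step 5: add edge 1-4 (w=6); MST = {0-2(w=1) 1-4(w=6) 1-6(w=3) 3-5(w=1) 4-7(w=1)}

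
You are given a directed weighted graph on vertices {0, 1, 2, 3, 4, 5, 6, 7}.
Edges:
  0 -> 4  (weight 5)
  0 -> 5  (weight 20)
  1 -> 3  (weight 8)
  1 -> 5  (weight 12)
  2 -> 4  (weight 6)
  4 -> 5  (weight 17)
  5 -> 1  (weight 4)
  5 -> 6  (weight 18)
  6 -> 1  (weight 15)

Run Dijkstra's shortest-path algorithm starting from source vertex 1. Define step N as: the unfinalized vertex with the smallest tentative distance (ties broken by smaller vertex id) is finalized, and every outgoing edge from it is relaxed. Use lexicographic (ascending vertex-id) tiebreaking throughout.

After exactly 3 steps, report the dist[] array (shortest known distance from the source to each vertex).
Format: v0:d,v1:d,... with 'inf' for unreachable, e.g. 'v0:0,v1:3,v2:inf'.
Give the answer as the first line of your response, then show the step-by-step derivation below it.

v0:inf,v1:0,v2:inf,v3:8,v4:inf,v5:12,v6:30,v7:inf

step 1: dist = v0:inf,v1:0,v2:inf,v3:8,v4:inf,v5:12,v6:inf,v7:inf
step 2: dist = v0:inf,v1:0,v2:inf,v3:8,v4:inf,v5:12,v6:inf,v7:inf
step 3: dist = v0:inf,v1:0,v2:inf,v3:8,v4:inf,v5:12,v6:30,v7:inf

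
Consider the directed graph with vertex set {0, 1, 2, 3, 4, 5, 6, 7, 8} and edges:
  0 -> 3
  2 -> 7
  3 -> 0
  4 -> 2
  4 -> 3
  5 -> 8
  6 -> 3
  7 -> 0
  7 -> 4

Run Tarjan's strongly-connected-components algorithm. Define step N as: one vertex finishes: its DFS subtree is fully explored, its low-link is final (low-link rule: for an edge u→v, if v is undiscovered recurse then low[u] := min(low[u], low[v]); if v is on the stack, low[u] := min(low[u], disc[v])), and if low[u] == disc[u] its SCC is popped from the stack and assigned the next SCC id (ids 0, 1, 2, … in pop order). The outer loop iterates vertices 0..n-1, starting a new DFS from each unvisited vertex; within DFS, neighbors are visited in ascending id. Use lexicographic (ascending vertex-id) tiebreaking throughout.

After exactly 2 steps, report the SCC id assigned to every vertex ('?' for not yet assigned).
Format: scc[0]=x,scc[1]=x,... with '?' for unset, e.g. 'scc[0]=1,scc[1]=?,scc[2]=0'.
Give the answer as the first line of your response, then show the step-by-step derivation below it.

scc[0]=0,scc[1]=?,scc[2]=?,scc[3]=0,scc[4]=?,scc[5]=?,scc[6]=?,scc[7]=?,scc[8]=?

step 1: low=(low[0]=0,low[1]=?,low[2]=?,low[3]=0,low[4]=?,low[5]=?,low[6]=?,low[7]=?,low[8]=?); scc=(scc[0]=?,scc[1]=?,scc[2]=?,scc[3]=?,scc[4]=?,scc[5]=?,scc[6]=?,scc[7]=?,scc[8]=?)
step 2: low=(low[0]=0,low[1]=?,low[2]=?,low[3]=0,low[4]=?,low[5]=?,low[6]=?,low[7]=?,low[8]=?); scc=(scc[0]=0,scc[1]=?,scc[2]=?,scc[3]=0,scc[4]=?,scc[5]=?,scc[6]=?,scc[7]=?,scc[8]=?)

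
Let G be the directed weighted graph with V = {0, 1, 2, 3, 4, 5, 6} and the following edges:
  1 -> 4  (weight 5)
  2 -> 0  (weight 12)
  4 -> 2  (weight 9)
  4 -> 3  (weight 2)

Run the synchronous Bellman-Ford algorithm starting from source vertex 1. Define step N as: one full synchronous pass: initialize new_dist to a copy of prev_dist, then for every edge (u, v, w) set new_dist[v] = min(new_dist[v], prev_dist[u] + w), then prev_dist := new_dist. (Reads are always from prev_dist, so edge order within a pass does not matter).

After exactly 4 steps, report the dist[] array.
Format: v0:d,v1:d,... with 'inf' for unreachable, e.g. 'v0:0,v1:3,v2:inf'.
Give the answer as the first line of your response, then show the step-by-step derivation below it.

v0:26,v1:0,v2:14,v3:7,v4:5,v5:inf,v6:inf

step 1: dist = v0:inf,v1:0,v2:inf,v3:inf,v4:5,v5:inf,v6:inf
step 2: dist = v0:inf,v1:0,v2:14,v3:7,v4:5,v5:inf,v6:inf
step 3: dist = v0:26,v1:0,v2:14,v3:7,v4:5,v5:inf,v6:inf
step 4: dist = v0:26,v1:0,v2:14,v3:7,v4:5,v5:inf,v6:inf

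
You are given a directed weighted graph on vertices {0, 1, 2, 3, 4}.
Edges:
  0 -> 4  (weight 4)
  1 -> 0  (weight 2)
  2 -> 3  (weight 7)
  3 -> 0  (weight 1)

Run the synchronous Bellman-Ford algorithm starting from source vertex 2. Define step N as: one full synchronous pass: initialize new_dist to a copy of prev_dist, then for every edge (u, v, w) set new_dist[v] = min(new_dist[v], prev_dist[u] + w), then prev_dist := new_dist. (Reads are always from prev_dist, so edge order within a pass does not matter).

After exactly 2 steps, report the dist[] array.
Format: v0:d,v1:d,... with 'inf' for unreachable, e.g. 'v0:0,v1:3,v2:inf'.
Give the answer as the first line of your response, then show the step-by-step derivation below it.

v0:8,v1:inf,v2:0,v3:7,v4:inf

step 1: dist = v0:inf,v1:inf,v2:0,v3:7,v4:inf
step 2: dist = v0:8,v1:inf,v2:0,v3:7,v4:inf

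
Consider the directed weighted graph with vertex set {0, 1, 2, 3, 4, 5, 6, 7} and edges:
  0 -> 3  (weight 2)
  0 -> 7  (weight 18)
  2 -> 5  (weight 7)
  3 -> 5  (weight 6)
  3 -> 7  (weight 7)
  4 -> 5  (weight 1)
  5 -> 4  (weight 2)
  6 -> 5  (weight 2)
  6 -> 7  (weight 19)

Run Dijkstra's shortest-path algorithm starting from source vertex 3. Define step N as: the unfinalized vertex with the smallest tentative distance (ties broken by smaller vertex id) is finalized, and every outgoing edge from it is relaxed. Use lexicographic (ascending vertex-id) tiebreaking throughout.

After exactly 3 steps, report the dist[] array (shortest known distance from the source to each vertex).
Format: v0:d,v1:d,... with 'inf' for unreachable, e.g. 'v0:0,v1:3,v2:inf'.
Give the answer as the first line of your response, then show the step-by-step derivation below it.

v0:inf,v1:inf,v2:inf,v3:0,v4:8,v5:6,v6:inf,v7:7

step 1: dist = v0:inf,v1:inf,v2:inf,v3:0,v4:inf,v5:6,v6:inf,v7:7
step 2: dist = v0:inf,v1:inf,v2:inf,v3:0,v4:8,v5:6,v6:inf,v7:7
step 3: dist = v0:inf,v1:inf,v2:inf,v3:0,v4:8,v5:6,v6:inf,v7:7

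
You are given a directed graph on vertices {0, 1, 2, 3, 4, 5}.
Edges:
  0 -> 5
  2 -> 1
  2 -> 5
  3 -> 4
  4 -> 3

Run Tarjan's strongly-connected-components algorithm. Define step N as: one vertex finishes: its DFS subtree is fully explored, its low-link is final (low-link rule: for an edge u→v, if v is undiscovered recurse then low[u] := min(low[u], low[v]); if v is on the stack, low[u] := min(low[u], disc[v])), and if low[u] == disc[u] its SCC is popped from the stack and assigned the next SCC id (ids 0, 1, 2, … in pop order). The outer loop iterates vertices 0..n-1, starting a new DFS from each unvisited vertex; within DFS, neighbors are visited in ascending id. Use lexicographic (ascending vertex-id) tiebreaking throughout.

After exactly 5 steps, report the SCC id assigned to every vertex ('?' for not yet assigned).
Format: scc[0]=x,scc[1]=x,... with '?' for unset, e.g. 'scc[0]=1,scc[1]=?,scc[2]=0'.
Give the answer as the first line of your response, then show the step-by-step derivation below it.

scc[0]=1,scc[1]=2,scc[2]=3,scc[3]=?,scc[4]=?,scc[5]=0

step 1: low=(low[0]=0,low[1]=?,low[2]=?,low[3]=?,low[4]=?,low[5]=1); scc=(scc[0]=?,scc[1]=?,scc[2]=?,scc[3]=?,scc[4]=?,scc[5]=0)
step 2: low=(low[0]=0,low[1]=?,low[2]=?,low[3]=?,low[4]=?,low[5]=1); scc=(scc[0]=1,scc[1]=?,scc[2]=?,scc[3]=?,scc[4]=?,scc[5]=0)
step 3: low=(low[0]=0,low[1]=2,low[2]=?,low[3]=?,low[4]=?,low[5]=1); scc=(scc[0]=1,scc[1]=2,scc[2]=?,scc[3]=?,scc[4]=?,scc[5]=0)
step 4: low=(low[0]=0,low[1]=2,low[2]=3,low[3]=?,low[4]=?,low[5]=1); scc=(scc[0]=1,scc[1]=2,scc[2]=3,scc[3]=?,scc[4]=?,scc[5]=0)
step 5: low=(low[0]=0,low[1]=2,low[2]=3,low[3]=4,low[4]=4,low[5]=1); scc=(scc[0]=1,scc[1]=2,scc[2]=3,scc[3]=?,scc[4]=?,scc[5]=0)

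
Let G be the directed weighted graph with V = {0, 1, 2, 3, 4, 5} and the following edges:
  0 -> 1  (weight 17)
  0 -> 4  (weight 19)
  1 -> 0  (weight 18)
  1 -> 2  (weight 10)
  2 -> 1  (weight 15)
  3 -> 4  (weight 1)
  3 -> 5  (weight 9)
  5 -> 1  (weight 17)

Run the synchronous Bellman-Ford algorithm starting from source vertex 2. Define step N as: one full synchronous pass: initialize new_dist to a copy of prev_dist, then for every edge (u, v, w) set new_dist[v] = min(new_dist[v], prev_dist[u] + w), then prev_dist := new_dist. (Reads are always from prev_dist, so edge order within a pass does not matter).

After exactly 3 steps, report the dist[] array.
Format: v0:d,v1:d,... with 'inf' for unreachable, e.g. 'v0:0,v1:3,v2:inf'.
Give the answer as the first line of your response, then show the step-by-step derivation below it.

v0:33,v1:15,v2:0,v3:inf,v4:52,v5:inf

step 1: dist = v0:inf,v1:15,v2:0,v3:inf,v4:inf,v5:inf
step 2: dist = v0:33,v1:15,v2:0,v3:inf,v4:inf,v5:inf
step 3: dist = v0:33,v1:15,v2:0,v3:inf,v4:52,v5:inf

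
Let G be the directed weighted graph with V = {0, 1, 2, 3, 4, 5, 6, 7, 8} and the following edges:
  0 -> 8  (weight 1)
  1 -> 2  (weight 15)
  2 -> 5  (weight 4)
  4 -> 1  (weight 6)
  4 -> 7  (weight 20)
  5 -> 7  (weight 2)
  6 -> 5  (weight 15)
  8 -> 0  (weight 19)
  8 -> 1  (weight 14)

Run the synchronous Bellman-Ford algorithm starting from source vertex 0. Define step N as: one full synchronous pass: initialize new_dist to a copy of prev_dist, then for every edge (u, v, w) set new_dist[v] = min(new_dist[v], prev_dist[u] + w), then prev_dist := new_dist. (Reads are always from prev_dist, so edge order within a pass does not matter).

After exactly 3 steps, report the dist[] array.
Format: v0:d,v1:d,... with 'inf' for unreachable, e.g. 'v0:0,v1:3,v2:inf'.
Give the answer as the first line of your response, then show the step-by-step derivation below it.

v0:0,v1:15,v2:30,v3:inf,v4:inf,v5:inf,v6:inf,v7:inf,v8:1

step 1: dist = v0:0,v1:inf,v2:inf,v3:inf,v4:inf,v5:inf,v6:inf,v7:inf,v8:1
step 2: dist = v0:0,v1:15,v2:inf,v3:inf,v4:inf,v5:inf,v6:inf,v7:inf,v8:1
step 3: dist = v0:0,v1:15,v2:30,v3:inf,v4:inf,v5:inf,v6:inf,v7:inf,v8:1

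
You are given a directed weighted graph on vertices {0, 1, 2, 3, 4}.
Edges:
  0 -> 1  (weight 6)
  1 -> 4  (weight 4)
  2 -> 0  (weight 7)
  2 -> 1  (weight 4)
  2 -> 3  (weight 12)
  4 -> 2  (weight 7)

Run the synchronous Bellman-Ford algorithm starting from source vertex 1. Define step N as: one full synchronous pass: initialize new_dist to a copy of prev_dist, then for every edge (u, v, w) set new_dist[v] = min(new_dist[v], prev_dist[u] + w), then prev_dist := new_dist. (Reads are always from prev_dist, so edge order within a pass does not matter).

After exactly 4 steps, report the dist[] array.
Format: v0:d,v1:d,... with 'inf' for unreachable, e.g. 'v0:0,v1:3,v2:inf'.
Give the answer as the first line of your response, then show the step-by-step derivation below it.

v0:18,v1:0,v2:11,v3:23,v4:4

step 1: dist = v0:inf,v1:0,v2:inf,v3:inf,v4:4
step 2: dist = v0:inf,v1:0,v2:11,v3:inf,v4:4
step 3: dist = v0:18,v1:0,v2:11,v3:23,v4:4
step 4: dist = v0:18,v1:0,v2:11,v3:23,v4:4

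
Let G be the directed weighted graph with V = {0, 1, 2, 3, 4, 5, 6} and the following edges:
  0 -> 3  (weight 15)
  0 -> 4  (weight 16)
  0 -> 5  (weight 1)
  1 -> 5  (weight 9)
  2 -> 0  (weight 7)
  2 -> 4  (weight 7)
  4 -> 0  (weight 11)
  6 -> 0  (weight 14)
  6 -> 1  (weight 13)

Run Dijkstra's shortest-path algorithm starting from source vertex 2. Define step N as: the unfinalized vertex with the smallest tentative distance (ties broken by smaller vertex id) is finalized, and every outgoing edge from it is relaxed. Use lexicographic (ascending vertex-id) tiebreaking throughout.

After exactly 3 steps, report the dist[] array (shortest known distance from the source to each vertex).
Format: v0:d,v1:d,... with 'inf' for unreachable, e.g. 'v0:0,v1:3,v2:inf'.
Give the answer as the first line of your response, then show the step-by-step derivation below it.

v0:7,v1:inf,v2:0,v3:22,v4:7,v5:8,v6:inf

step 1: dist = v0:7,v1:inf,v2:0,v3:inf,v4:7,v5:inf,v6:inf
step 2: dist = v0:7,v1:inf,v2:0,v3:22,v4:7,v5:8,v6:inf
step 3: dist = v0:7,v1:inf,v2:0,v3:22,v4:7,v5:8,v6:inf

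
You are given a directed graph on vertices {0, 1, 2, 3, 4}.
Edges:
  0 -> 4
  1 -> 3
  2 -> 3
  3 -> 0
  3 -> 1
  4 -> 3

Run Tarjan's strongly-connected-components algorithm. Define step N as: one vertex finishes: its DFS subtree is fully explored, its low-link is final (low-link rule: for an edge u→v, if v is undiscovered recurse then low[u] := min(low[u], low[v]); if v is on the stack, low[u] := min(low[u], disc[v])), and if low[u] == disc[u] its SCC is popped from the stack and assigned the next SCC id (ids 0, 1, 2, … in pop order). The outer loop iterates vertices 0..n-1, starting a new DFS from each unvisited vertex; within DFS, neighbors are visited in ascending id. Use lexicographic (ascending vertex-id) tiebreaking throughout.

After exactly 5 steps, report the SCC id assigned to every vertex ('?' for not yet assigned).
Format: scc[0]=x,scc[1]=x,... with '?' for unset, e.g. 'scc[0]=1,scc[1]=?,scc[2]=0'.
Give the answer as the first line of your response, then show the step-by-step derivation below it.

scc[0]=0,scc[1]=0,scc[2]=1,scc[3]=0,scc[4]=0

step 1: low=(low[0]=0,low[1]=2,low[2]=?,low[3]=0,low[4]=1); scc=(scc[0]=?,scc[1]=?,scc[2]=?,scc[3]=?,scc[4]=?)
step 2: low=(low[0]=0,low[1]=2,low[2]=?,low[3]=0,low[4]=1); scc=(scc[0]=?,scc[1]=?,scc[2]=?,scc[3]=?,scc[4]=?)
step 3: low=(low[0]=0,low[1]=2,low[2]=?,low[3]=0,low[4]=0); scc=(scc[0]=?,scc[1]=?,scc[2]=?,scc[3]=?,scc[4]=?)
step 4: low=(low[0]=0,low[1]=2,low[2]=?,low[3]=0,low[4]=0); scc=(scc[0]=0,scc[1]=0,scc[2]=?,scc[3]=0,scc[4]=0)
step 5: low=(low[0]=0,low[1]=2,low[2]=4,low[3]=0,low[4]=0); scc=(scc[0]=0,scc[1]=0,scc[2]=1,scc[3]=0,scc[4]=0)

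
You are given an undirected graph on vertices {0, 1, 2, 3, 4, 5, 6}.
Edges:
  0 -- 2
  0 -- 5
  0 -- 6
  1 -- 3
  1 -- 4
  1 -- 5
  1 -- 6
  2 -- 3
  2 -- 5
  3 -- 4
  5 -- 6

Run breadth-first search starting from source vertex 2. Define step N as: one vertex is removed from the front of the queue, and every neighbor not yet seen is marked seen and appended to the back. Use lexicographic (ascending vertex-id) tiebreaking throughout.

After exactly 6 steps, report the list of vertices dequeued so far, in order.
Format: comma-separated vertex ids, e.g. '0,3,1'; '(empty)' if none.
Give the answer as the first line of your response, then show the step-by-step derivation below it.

2,0,3,5,6,1

step 1: dequeue 2; queue=[0,3,5]; order=2
step 2: dequeue 0; queue=[3,5,6]; order=2,0
step 3: dequeue 3; queue=[5,6,1,4]; order=2,0,3
step 4: dequeue 5; queue=[6,1,4]; order=2,0,3,5
step 5: dequeue 6; queue=[1,4]; order=2,0,3,5,6
step 6: dequeue 1; queue=[4]; order=2,0,3,5,6,1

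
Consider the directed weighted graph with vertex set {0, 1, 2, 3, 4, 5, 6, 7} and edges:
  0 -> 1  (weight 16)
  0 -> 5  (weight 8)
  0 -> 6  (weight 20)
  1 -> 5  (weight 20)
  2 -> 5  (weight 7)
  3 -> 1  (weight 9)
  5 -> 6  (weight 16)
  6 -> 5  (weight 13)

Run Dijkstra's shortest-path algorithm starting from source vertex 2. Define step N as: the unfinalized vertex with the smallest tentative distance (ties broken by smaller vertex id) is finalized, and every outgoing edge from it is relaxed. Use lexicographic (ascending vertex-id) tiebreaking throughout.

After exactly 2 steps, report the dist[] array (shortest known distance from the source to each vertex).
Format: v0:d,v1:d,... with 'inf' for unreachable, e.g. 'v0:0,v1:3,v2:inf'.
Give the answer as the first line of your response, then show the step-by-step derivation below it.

v0:inf,v1:inf,v2:0,v3:inf,v4:inf,v5:7,v6:23,v7:inf

step 1: dist = v0:inf,v1:inf,v2:0,v3:inf,v4:inf,v5:7,v6:inf,v7:inf
step 2: dist = v0:inf,v1:inf,v2:0,v3:inf,v4:inf,v5:7,v6:23,v7:inf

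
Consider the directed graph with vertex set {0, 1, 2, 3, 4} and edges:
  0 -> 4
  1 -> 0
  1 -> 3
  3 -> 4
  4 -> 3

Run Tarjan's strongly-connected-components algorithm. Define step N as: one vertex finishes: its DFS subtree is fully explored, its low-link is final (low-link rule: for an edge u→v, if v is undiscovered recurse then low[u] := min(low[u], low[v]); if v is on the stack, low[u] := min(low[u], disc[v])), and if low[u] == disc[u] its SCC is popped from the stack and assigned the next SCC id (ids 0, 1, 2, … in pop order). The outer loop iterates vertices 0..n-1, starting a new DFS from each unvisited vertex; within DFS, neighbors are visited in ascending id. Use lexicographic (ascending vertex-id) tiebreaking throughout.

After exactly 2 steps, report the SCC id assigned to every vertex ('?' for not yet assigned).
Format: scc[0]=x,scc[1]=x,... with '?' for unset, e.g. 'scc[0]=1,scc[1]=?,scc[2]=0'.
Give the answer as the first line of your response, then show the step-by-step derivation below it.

scc[0]=?,scc[1]=?,scc[2]=?,scc[3]=0,scc[4]=0

step 1: low=(low[0]=0,low[1]=?,low[2]=?,low[3]=1,low[4]=1); scc=(scc[0]=?,scc[1]=?,scc[2]=?,scc[3]=?,scc[4]=?)
step 2: low=(low[0]=0,low[1]=?,low[2]=?,low[3]=1,low[4]=1); scc=(scc[0]=?,scc[1]=?,scc[2]=?,scc[3]=0,scc[4]=0)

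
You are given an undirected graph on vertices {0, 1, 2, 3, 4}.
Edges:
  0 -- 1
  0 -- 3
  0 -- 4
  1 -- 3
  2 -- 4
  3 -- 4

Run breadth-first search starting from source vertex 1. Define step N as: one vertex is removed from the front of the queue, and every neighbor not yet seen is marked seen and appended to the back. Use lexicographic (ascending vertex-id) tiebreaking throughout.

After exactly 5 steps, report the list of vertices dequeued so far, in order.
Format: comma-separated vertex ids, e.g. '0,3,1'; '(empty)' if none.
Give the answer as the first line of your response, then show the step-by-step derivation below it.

1,0,3,4,2

step 1: dequeue 1; queue=[0,3]; order=1
step 2: dequeue 0; queue=[3,4]; order=1,0
step 3: dequeue 3; queue=[4]; order=1,0,3
step 4: dequeue 4; queue=[2]; order=1,0,3,4
step 5: dequeue 2; queue=[(empty)]; order=1,0,3,4,2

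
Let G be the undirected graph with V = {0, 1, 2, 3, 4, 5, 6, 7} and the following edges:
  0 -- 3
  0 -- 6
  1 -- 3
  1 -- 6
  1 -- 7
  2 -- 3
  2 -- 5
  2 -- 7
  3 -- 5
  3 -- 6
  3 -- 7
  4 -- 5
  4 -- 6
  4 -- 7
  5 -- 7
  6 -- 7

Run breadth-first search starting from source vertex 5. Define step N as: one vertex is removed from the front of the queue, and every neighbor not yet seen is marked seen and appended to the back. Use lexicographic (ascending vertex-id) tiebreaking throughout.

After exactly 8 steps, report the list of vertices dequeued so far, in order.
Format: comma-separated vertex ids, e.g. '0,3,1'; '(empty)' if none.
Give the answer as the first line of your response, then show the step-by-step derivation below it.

5,2,3,4,7,0,1,6

step 1: dequeue 5; queue=[2,3,4,7]; order=5
step 2: dequeue 2; queue=[3,4,7]; order=5,2
step 3: dequeue 3; queue=[4,7,0,1,6]; order=5,2,3
step 4: dequeue 4; queue=[7,0,1,6]; order=5,2,3,4
step 5: dequeue 7; queue=[0,1,6]; order=5,2,3,4,7
step 6: dequeue 0; queue=[1,6]; order=5,2,3,4,7,0
step 7: dequeue 1; queue=[6]; order=5,2,3,4,7,0,1
step 8: dequeue 6; queue=[(empty)]; order=5,2,3,4,7,0,1,6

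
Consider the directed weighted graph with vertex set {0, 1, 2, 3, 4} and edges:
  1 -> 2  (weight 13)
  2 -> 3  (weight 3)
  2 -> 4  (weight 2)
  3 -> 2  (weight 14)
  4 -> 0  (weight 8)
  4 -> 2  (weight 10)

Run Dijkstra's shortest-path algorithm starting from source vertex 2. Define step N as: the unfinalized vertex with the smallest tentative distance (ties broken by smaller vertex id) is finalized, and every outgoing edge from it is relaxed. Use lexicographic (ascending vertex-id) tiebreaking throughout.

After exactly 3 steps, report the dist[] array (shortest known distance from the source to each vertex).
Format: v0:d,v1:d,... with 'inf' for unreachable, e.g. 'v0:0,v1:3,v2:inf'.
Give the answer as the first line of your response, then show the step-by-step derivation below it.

v0:10,v1:inf,v2:0,v3:3,v4:2

step 1: dist = v0:inf,v1:inf,v2:0,v3:3,v4:2
step 2: dist = v0:10,v1:inf,v2:0,v3:3,v4:2
step 3: dist = v0:10,v1:inf,v2:0,v3:3,v4:2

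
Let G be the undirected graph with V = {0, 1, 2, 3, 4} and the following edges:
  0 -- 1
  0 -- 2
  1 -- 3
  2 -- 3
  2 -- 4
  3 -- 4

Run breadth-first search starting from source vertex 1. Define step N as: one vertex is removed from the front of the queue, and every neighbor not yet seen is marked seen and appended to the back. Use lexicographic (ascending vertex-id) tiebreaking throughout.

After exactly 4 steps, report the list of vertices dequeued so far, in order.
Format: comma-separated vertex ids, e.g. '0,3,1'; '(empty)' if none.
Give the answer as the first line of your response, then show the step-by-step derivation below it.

1,0,3,2

step 1: dequeue 1; queue=[0,3]; order=1
step 2: dequeue 0; queue=[3,2]; order=1,0
step 3: dequeue 3; queue=[2,4]; order=1,0,3
step 4: dequeue 2; queue=[4]; order=1,0,3,2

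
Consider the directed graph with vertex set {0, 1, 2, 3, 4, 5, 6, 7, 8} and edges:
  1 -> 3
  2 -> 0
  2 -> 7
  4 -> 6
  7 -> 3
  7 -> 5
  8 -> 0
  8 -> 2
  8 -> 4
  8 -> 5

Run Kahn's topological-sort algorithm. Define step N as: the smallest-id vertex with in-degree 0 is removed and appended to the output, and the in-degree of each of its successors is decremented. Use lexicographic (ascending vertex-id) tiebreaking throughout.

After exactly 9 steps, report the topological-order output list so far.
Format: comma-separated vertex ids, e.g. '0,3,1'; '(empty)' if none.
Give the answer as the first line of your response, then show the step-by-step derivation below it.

1,8,2,0,4,6,7,3,5

step 1: output 1; order=[1]; indeg=(2,0,1,1,1,2,1,1,0)
step 2: output 8; order=[1,8]; indeg=(1,0,0,1,0,1,1,1,0)
step 3: output 2; order=[1,8,2]; indeg=(0,0,0,1,0,1,1,0,0)
step 4: output 0; order=[1,8,2,0]; indeg=(0,0,0,1,0,1,1,0,0)
step 5: output 4; order=[1,8,2,0,4]; indeg=(0,0,0,1,0,1,0,0,0)
step 6: output 6; order=[1,8,2,0,4,6]; indeg=(0,0,0,1,0,1,0,0,0)
step 7: output 7; order=[1,8,2,0,4,6,7]; indeg=(0,0,0,0,0,0,0,0,0)
step 8: output 3; order=[1,8,2,0,4,6,7,3]; indeg=(0,0,0,0,0,0,0,0,0)
step 9: output 5; order=[1,8,2,0,4,6,7,3,5]; indeg=(0,0,0,0,0,0,0,0,0)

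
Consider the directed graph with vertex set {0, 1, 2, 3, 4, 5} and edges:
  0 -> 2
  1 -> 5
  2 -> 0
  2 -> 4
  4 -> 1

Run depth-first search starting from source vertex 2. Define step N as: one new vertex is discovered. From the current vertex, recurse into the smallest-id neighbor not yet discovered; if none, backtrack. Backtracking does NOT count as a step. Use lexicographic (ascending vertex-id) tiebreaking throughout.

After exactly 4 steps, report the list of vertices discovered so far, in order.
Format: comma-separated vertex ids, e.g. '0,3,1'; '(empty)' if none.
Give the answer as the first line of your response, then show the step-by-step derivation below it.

2,0,4,1

step 1: discover 2; path=2; order=2
step 2: discover 0; path=2>0; order=2,0
step 3: discover 4; path=2>4; order=2,0,4
step 4: discover 1; path=2>4>1; order=2,0,4,1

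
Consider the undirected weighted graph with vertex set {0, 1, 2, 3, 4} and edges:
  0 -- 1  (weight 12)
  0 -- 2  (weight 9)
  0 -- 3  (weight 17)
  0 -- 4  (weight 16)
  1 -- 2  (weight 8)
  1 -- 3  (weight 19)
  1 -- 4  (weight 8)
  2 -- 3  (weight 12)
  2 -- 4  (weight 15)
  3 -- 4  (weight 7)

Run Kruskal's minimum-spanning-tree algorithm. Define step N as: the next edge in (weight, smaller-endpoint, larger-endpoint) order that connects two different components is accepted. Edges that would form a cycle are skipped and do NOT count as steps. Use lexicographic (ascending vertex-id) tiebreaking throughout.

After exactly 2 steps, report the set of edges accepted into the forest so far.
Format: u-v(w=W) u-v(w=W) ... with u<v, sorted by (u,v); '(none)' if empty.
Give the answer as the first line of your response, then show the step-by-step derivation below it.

1-2(w=8) 3-4(w=7)

step 1: add edge 3-4 (w=7); MST = {3-4(w=7)}
step 2: add edge 1-2 (w=8); MST = {1-2(w=8) 3-4(w=7)}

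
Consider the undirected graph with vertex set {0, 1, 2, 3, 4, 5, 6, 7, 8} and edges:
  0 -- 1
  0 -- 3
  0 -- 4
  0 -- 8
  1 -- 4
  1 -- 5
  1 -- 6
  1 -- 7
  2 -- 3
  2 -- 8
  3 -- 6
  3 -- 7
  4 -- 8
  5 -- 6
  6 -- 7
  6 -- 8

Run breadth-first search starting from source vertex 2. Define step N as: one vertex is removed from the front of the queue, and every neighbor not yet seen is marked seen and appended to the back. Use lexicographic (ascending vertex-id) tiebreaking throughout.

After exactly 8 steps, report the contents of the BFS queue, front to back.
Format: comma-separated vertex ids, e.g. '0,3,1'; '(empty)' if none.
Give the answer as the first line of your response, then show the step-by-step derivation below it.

5

step 1: dequeue 2; queue=[3,8]; order=2
step 2: dequeue 3; queue=[8,0,6,7]; order=2,3
step 3: dequeue 8; queue=[0,6,7,4]; order=2,3,8
step 4: dequeue 0; queue=[6,7,4,1]; order=2,3,8,0
step 5: dequeue 6; queue=[7,4,1,5]; order=2,3,8,0,6
step 6: dequeue 7; queue=[4,1,5]; order=2,3,8,0,6,7
step 7: dequeue 4; queue=[1,5]; order=2,3,8,0,6,7,4
step 8: dequeue 1; queue=[5]; order=2,3,8,0,6,7,4,1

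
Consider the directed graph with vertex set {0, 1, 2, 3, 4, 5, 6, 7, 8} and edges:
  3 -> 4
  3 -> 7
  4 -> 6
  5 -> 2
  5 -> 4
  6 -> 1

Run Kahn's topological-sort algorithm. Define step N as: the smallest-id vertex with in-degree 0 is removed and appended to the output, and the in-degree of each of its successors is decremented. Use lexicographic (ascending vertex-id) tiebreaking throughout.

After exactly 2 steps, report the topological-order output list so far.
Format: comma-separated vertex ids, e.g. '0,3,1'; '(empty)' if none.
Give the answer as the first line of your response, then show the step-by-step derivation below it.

0,3

step 1: output 0; order=[0]; indeg=(0,1,1,0,2,0,1,1,0)
step 2: output 3; order=[0,3]; indeg=(0,1,1,0,1,0,1,0,0)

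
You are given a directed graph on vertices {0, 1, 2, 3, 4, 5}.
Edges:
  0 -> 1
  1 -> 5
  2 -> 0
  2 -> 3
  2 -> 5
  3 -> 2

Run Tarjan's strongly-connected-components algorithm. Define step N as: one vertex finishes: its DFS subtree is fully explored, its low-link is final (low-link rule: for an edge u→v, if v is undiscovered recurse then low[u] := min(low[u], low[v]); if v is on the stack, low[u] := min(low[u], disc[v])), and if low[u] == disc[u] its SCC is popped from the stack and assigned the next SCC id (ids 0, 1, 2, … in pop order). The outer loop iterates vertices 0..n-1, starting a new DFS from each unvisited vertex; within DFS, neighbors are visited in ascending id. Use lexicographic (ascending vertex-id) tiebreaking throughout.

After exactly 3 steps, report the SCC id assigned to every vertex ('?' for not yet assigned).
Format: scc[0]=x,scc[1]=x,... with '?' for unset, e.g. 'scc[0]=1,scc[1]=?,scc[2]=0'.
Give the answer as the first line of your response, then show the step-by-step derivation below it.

scc[0]=2,scc[1]=1,scc[2]=?,scc[3]=?,scc[4]=?,scc[5]=0

step 1: low=(low[0]=0,low[1]=1,low[2]=?,low[3]=?,low[4]=?,low[5]=2); scc=(scc[0]=?,scc[1]=?,scc[2]=?,scc[3]=?,scc[4]=?,scc[5]=0)
step 2: low=(low[0]=0,low[1]=1,low[2]=?,low[3]=?,low[4]=?,low[5]=2); scc=(scc[0]=?,scc[1]=1,scc[2]=?,scc[3]=?,scc[4]=?,scc[5]=0)
step 3: low=(low[0]=0,low[1]=1,low[2]=?,low[3]=?,low[4]=?,low[5]=2); scc=(scc[0]=2,scc[1]=1,scc[2]=?,scc[3]=?,scc[4]=?,scc[5]=0)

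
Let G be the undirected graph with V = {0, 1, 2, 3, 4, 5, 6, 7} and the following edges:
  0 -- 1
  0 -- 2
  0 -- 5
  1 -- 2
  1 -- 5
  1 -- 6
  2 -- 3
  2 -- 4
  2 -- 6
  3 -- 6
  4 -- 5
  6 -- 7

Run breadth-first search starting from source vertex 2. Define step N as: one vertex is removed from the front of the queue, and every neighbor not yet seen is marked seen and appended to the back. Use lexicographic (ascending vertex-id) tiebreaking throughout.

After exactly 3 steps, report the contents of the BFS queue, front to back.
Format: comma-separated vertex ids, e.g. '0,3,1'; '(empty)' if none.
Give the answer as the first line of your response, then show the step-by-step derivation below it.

3,4,6,5

step 1: dequeue 2; queue=[0,1,3,4,6]; order=2
step 2: dequeue 0; queue=[1,3,4,6,5]; order=2,0
step 3: dequeue 1; queue=[3,4,6,5]; order=2,0,1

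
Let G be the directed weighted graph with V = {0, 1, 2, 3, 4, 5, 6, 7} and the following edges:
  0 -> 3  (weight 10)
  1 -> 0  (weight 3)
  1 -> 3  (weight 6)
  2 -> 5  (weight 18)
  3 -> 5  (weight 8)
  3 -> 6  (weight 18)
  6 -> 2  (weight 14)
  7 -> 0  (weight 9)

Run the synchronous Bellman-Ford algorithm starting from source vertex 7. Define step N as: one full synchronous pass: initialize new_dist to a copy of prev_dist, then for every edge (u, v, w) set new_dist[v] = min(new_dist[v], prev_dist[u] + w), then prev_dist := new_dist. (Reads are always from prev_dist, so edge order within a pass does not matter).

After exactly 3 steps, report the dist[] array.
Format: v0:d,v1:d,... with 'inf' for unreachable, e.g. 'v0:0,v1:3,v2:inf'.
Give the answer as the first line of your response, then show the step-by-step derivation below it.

v0:9,v1:inf,v2:inf,v3:19,v4:inf,v5:27,v6:37,v7:0

step 1: dist = v0:9,v1:inf,v2:inf,v3:inf,v4:inf,v5:inf,v6:inf,v7:0
step 2: dist = v0:9,v1:inf,v2:inf,v3:19,v4:inf,v5:inf,v6:inf,v7:0
step 3: dist = v0:9,v1:inf,v2:inf,v3:19,v4:inf,v5:27,v6:37,v7:0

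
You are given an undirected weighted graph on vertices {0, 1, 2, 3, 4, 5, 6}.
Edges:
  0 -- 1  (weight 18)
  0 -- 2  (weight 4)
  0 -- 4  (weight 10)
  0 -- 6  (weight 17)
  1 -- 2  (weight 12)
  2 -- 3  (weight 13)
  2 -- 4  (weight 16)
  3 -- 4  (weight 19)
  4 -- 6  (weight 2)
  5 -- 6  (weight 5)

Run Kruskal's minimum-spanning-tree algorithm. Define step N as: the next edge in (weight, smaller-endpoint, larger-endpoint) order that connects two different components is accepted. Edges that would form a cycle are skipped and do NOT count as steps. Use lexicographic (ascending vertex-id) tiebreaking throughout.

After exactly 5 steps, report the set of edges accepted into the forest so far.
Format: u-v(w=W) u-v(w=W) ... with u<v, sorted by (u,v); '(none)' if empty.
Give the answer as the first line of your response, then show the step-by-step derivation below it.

0-2(w=4) 0-4(w=10) 1-2(w=12) 4-6(w=2) 5-6(w=5)

step 1: add edge 4-6 (w=2); MST = {4-6(w=2)}
step 2: add edge 0-2 (w=4); MST = {0-2(w=4) 4-6(w=2)}
step 3: add edge 5-6 (w=5); MST = {0-2(w=4) 4-6(w=2) 5-6(w=5)}
step 4: add edge 0-4 (w=10); MST = {0-2(w=4) 0-4(w=10) 4-6(w=2) 5-6(w=5)}
step 5: add edge 1-2 (w=12); MST = {0-2(w=4) 0-4(w=10) 1-2(w=12) 4-6(w=2) 5-6(w=5)}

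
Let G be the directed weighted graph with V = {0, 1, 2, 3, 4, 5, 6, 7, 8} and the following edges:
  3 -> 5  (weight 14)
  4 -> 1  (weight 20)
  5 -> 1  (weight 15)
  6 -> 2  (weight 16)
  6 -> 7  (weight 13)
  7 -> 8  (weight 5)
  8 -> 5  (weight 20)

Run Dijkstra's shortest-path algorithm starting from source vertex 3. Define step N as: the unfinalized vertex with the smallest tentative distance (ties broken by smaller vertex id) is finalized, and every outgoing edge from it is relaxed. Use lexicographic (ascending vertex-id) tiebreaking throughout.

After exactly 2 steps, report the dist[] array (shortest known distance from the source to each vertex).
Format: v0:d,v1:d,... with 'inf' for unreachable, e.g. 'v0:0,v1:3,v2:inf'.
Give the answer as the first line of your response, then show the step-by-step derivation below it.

v0:inf,v1:29,v2:inf,v3:0,v4:inf,v5:14,v6:inf,v7:inf,v8:inf

step 1: dist = v0:inf,v1:inf,v2:inf,v3:0,v4:inf,v5:14,v6:inf,v7:inf,v8:inf
step 2: dist = v0:inf,v1:29,v2:inf,v3:0,v4:inf,v5:14,v6:inf,v7:inf,v8:inf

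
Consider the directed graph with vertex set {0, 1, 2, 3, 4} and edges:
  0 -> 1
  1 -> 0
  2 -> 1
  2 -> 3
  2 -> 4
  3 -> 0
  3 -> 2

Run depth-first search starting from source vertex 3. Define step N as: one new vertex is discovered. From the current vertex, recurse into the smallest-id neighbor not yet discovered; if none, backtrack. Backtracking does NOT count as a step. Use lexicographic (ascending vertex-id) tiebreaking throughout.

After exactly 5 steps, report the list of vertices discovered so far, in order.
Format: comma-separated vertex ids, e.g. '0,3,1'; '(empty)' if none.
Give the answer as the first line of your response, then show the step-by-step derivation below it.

3,0,1,2,4

step 1: discover 3; path=3; order=3
step 2: discover 0; path=3>0; order=3,0
step 3: discover 1; path=3>0>1; order=3,0,1
step 4: discover 2; path=3>2; order=3,0,1,2
step 5: discover 4; path=3>2>4; order=3,0,1,2,4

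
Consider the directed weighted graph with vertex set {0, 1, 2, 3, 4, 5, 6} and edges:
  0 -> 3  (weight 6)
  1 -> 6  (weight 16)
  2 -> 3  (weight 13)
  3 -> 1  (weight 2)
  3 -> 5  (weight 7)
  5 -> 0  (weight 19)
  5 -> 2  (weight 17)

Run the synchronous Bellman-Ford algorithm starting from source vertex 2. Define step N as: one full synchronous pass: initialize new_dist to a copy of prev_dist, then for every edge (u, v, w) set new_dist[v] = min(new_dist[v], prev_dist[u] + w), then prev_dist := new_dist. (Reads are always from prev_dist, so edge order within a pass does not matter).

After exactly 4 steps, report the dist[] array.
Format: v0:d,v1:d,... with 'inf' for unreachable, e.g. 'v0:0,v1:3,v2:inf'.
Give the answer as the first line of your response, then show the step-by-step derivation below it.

v0:39,v1:15,v2:0,v3:13,v4:inf,v5:20,v6:31

step 1: dist = v0:inf,v1:inf,v2:0,v3:13,v4:inf,v5:inf,v6:inf
step 2: dist = v0:inf,v1:15,v2:0,v3:13,v4:inf,v5:20,v6:inf
step 3: dist = v0:39,v1:15,v2:0,v3:13,v4:inf,v5:20,v6:31
step 4: dist = v0:39,v1:15,v2:0,v3:13,v4:inf,v5:20,v6:31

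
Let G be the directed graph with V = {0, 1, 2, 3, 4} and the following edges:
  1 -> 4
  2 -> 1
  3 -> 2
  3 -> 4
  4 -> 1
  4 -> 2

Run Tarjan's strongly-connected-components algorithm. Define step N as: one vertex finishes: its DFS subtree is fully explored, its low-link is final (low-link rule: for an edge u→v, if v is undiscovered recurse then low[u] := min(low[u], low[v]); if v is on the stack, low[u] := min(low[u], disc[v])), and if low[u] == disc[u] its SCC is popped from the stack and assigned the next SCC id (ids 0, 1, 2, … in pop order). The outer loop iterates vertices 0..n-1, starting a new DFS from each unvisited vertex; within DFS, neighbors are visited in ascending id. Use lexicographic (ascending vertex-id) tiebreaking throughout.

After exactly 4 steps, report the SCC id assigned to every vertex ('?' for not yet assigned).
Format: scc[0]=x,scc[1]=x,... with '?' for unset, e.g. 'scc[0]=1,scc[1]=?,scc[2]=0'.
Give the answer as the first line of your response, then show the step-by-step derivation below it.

scc[0]=0,scc[1]=1,scc[2]=1,scc[3]=?,scc[4]=1

step 1: low=(low[0]=0,low[1]=?,low[2]=?,low[3]=?,low[4]=?); scc=(scc[0]=0,scc[1]=?,scc[2]=?,scc[3]=?,scc[4]=?)
step 2: low=(low[0]=0,low[1]=1,low[2]=1,low[3]=?,low[4]=1); scc=(scc[0]=0,scc[1]=?,scc[2]=?,scc[3]=?,scc[4]=?)
step 3: low=(low[0]=0,low[1]=1,low[2]=1,low[3]=?,low[4]=1); scc=(scc[0]=0,scc[1]=?,scc[2]=?,scc[3]=?,scc[4]=?)
step 4: low=(low[0]=0,low[1]=1,low[2]=1,low[3]=?,low[4]=1); scc=(scc[0]=0,scc[1]=1,scc[2]=1,scc[3]=?,scc[4]=1)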